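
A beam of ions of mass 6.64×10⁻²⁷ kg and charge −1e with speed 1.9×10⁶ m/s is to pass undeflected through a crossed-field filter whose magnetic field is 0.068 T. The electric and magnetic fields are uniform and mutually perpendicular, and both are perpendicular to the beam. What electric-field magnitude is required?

For straight-line motion qE = qvB, so E = vB.
E = 1.9×10⁶ × 0.068 = 1.3×10⁵ V/m.

E = 1.3×10⁵ V/m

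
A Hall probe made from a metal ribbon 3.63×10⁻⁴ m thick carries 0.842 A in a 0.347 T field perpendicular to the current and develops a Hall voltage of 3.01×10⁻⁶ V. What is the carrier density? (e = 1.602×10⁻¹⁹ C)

n ≈ 1.67×10²⁷ m⁻³

From V_H = IB/(n e t), n = IB/(V_H e t).
n = (0.842)(0.347)/((3.01×10⁻⁶)(1.602×10⁻¹⁹)(3.63×10⁻⁴)) ≈ 1.67×10²⁷ m⁻³.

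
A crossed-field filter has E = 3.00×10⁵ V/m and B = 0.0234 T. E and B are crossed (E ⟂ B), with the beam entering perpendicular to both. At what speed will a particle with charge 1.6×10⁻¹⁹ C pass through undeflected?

Zero net Lorentz force requires |qE| = |q v×B|, i.e. E = vB.
v = E/B = 3.00×10⁵/0.0234 = 1.28×10⁷ m/s.

v = 1.28×10⁷ m/s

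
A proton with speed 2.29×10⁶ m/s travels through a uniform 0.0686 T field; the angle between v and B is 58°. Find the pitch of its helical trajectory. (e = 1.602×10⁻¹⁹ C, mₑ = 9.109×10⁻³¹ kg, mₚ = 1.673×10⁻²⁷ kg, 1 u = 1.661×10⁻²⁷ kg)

p ≈ 1.16 m

v∥ = v cosθ = 2.29×10⁶·cos58° ≈ 1.214×10⁶ m/s.
T = 2πm/(|q|B) = 2π(1.673×10⁻²⁷)/((1.602×10⁻¹⁹)(0.0686)) ≈ 9.565×10⁻⁷ s.
pitch = v∥ T = (1.214×10⁶)(9.565×10⁻⁷) ≈ 1.16 m.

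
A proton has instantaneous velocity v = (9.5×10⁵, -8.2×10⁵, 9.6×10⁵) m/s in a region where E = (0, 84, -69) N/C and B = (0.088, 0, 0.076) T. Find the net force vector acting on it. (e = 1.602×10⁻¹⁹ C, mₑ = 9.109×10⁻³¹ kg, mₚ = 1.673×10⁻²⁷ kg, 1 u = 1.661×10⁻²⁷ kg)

v×B = (-6.23×10⁴, 1.23×10⁴, 7.22×10⁴) N/C.
E + v×B = (-6.23×10⁴, 1.24×10⁴, 7.21×10⁴) N/C.
F = q(E + v×B) = (1.602×10⁻¹⁹ C)·(-6.23×10⁴, 1.24×10⁴, 7.21×10⁴) = (-9.98×10⁻¹⁵, 1.98×10⁻¹⁵, 1.15×10⁻¹⁴) N.

F ≈ (-9.98×10⁻¹⁵, 1.98×10⁻¹⁵, 1.15×10⁻¹⁴) N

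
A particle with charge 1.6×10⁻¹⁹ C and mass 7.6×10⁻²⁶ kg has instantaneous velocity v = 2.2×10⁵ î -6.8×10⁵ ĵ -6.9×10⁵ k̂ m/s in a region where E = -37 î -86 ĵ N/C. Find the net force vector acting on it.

F ≈ (-5.92×10⁻¹⁸, -1.38×10⁻¹⁷, 0) N

Only an electric field acts, so F = qE = (1.6×10⁻¹⁹ C)·(-37.0, -86.0, 0) = (-5.92×10⁻¹⁸, -1.38×10⁻¹⁷, 0) N.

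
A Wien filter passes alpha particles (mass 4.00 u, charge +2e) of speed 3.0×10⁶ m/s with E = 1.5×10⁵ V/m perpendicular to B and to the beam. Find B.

B = 0.050 T

Balance of forces in the selector: qE = qvB ⇒ B = E/v.
B = 1.5×10⁵/3.0×10⁶ = 0.050 T.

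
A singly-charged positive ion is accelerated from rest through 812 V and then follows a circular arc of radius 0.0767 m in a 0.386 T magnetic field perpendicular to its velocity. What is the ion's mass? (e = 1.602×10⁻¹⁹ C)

Combine |q|V = ½mv² and r = mv/(|q|B): eliminate v to get m = qB²r²/(2V).
m = (1.602×10⁻¹⁹)(0.386)²(0.0767)²/(2·812) ≈ 8.65×10⁻²⁶ kg.

m ≈ 8.65×10⁻²⁶ kg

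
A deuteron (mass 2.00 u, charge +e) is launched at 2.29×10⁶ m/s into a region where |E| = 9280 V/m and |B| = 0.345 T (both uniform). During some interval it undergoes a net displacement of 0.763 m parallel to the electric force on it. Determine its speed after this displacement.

v_f ≈ 2.43×10⁶ m/s

B does no work; ΔKE = |q|E d.
½mv_f² = ½mv₀² + |q|Ed = ½(3.322×10⁻²⁷)(2.29×10⁶)² + (1.602×10⁻¹⁹)(9280)(0.763) ≈ 8.710×10⁻¹⁵ J + 1.134×10⁻¹⁵ J ≈ 9.845×10⁻¹⁵ J.
v_f = √(2·9.845×10⁻¹⁵/3.322×10⁻²⁷) ≈ 2.43×10⁶ m/s.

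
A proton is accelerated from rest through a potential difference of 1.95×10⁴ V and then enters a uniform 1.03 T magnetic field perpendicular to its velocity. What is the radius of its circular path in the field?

r ≈ 0.0196 m

Acceleration: |q|V = ½mv² ⇒ v = √(2|q|V/m) = √(2·1.602×10⁻¹⁹·1.95×10⁴/1.673×10⁻²⁷) ≈ 1.932×10⁶ m/s.
In the field: r = mv/(|q|B) = (1.673×10⁻²⁷)(1.932×10⁶)/((1.602×10⁻¹⁹)(1.03)) ≈ 0.0196 m.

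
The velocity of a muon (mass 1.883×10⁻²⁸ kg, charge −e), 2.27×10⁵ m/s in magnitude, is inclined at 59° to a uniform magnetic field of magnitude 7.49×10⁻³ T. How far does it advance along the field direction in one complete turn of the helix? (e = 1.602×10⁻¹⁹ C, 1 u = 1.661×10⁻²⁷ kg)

p ≈ 0.115 m

v∥ = v cosθ = 2.27×10⁵·cos59° ≈ 1.169×10⁵ m/s.
T = 2πm/(|q|B) = 2π(1.883×10⁻²⁸)/((1.602×10⁻¹⁹)(7.49×10⁻³)) ≈ 9.860×10⁻⁷ s.
pitch = v∥ T = (1.169×10⁵)(9.860×10⁻⁷) ≈ 0.115 m.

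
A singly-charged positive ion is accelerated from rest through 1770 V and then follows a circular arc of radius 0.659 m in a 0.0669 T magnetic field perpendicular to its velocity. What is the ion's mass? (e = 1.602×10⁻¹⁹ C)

m ≈ 8.80×10⁻²⁶ kg

Combine |q|V = ½mv² and r = mv/(|q|B): eliminate v to get m = qB²r²/(2V).
m = (1.602×10⁻¹⁹)(0.0669)²(0.659)²/(2·1770) ≈ 8.80×10⁻²⁶ kg.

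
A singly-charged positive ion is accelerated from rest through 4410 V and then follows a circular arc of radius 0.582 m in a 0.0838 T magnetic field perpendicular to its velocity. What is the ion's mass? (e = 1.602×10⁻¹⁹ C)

m ≈ 4.32×10⁻²⁶ kg

Combine |q|V = ½mv² and r = mv/(|q|B): eliminate v to get m = qB²r²/(2V).
m = (1.602×10⁻¹⁹)(0.0838)²(0.582)²/(2·4410) ≈ 4.32×10⁻²⁶ kg.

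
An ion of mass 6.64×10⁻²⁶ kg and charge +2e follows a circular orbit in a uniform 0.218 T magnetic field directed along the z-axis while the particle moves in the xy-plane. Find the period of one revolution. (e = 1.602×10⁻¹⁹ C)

The cyclotron period depends only on m, q, B: T = 2πm/(|q|B).
T = 2π(6.64×10⁻²⁶)/((3.204×10⁻¹⁹)(0.218)) ≈ 5.97×10⁻⁶ s.

T ≈ 5.97×10⁻⁶ s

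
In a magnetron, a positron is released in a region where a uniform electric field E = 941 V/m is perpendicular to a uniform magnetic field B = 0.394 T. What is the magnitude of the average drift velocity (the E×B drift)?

The steady drift has the magnetic force balancing the electric force, so v_d = E/B.
v_d = 941/0.394 = 2390 m/s.

v_d ≈ 2390 m/s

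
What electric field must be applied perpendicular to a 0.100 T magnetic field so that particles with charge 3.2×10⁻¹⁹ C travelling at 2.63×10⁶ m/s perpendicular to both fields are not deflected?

E = 2.63×10⁵ V/m

For straight-line motion qE = qvB, so E = vB.
E = 2.63×10⁶ × 0.100 = 2.63×10⁵ V/m.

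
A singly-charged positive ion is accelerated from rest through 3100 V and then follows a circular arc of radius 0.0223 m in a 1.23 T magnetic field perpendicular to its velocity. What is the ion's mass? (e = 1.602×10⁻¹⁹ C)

m ≈ 1.94×10⁻²⁶ kg

Combine |q|V = ½mv² and r = mv/(|q|B): eliminate v to get m = qB²r²/(2V).
m = (1.602×10⁻¹⁹)(1.23)²(0.0223)²/(2·3100) ≈ 1.94×10⁻²⁶ kg.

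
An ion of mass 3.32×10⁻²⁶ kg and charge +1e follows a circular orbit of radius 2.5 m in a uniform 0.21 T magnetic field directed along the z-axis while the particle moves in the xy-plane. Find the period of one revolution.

T ≈ 6.2×10⁻⁶ s

The cyclotron period depends only on m, q, B: T = 2πm/(|q|B).
T = 2π(3.32×10⁻²⁶)/((1.602×10⁻¹⁹)(0.21)) ≈ 6.2×10⁻⁶ s.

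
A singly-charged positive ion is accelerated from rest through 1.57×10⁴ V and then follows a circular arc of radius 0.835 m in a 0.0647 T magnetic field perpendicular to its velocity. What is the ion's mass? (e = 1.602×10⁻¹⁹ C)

m ≈ 1.49×10⁻²⁶ kg

Combine |q|V = ½mv² and r = mv/(|q|B): eliminate v to get m = qB²r²/(2V).
m = (1.602×10⁻¹⁹)(0.0647)²(0.835)²/(2·1.57×10⁴) ≈ 1.49×10⁻²⁶ kg.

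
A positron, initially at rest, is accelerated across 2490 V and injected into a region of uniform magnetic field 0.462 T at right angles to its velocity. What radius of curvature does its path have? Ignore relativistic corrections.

r ≈ 3.64×10⁻⁴ m

Acceleration: |q|V = ½mv² ⇒ v = √(2|q|V/m) = √(2·1.602×10⁻¹⁹·2490/9.109×10⁻³¹) ≈ 2.959×10⁷ m/s.
In the field: r = mv/(|q|B) = (9.109×10⁻³¹)(2.959×10⁷)/((1.602×10⁻¹⁹)(0.462)) ≈ 3.64×10⁻⁴ m.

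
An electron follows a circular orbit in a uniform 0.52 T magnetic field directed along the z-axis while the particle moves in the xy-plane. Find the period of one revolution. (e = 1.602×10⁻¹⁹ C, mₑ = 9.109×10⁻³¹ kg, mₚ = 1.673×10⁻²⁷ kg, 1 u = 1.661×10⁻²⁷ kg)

The cyclotron period depends only on m, q, B: T = 2πm/(|q|B).
T = 2π(9.109×10⁻³¹)/((1.602×10⁻¹⁹)(0.52)) ≈ 6.9×10⁻¹¹ s.

T ≈ 6.9×10⁻¹¹ s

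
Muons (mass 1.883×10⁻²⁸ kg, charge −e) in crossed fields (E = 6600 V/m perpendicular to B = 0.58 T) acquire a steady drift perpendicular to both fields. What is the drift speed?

v_d ≈ 1.1×10⁴ m/s

In crossed fields the guiding centre drifts at v_d = |E×B|/B² = E/B, independent of charge and mass.
v_d = 6600/0.58 = 1.1×10⁴ m/s.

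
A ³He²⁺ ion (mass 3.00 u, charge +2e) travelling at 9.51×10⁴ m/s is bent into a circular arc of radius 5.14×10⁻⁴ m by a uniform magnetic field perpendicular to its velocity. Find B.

B ≈ 2.88 T

From |q|vB = mv²/r, B = mv/(|q|r).
B = (4.983×10⁻²⁷)(9.51×10⁴)/((3.204×10⁻¹⁹)(5.14×10⁻⁴)) ≈ 2.88 T.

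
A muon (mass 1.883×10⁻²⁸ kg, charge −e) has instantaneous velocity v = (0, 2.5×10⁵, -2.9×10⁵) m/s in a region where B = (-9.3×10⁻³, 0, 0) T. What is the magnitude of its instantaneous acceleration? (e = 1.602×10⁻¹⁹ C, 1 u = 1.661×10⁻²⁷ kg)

|a| ≈ 3.03×10¹² m/s²

v×B = (0, 2700, 2320) N/C.
F = q v×B = (−1.602×10⁻¹⁹ C)·(0, 2700, 2320) = (0, -4.32×10⁻¹⁶, -3.72×10⁻¹⁶) N.
|a| = |F|/m = 5.704×10⁻¹⁶/1.883×10⁻²⁸ ≈ 3.03×10¹² m/s².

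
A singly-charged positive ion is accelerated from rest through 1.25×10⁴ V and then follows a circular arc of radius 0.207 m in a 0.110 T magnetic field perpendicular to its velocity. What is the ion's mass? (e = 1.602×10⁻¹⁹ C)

Combine |q|V = ½mv² and r = mv/(|q|B): eliminate v to get m = qB²r²/(2V).
m = (1.602×10⁻¹⁹)(0.110)²(0.207)²/(2·1.25×10⁴) ≈ 3.32×10⁻²⁷ kg.

m ≈ 3.32×10⁻²⁷ kg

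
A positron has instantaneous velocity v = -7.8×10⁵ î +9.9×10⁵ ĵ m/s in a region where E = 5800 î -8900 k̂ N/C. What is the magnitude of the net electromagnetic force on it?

Only an electric field acts, so F = qE = (1.602×10⁻¹⁹ C)·(5800, 0, -8900) = (9.29×10⁻¹⁶, 0, -1.43×10⁻¹⁵) N.
|F| = 1.70×10⁻¹⁵ N.

|F| ≈ 1.70×10⁻¹⁵ N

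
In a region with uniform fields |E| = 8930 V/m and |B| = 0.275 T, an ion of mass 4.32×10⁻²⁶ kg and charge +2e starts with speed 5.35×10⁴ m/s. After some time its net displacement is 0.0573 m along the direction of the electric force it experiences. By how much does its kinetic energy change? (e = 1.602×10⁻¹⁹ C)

ΔKE ≈ 1.64×10⁻¹⁶ J

The magnetic force is always ⟂ v and does no work; only the electric force changes KE.
ΔKE = F_E · d = |q|E d = (3.204×10⁻¹⁹)(8930)(0.0573) ≈ 1.64×10⁻¹⁶ J.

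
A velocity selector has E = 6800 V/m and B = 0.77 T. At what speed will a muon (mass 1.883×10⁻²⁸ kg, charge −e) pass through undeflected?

Zero net Lorentz force requires |qE| = |q v×B|, i.e. E = vB.
v = E/B = 6800/0.77 = 8800 m/s.
The result is independent of the particle's charge and mass.

v = 8800 m/s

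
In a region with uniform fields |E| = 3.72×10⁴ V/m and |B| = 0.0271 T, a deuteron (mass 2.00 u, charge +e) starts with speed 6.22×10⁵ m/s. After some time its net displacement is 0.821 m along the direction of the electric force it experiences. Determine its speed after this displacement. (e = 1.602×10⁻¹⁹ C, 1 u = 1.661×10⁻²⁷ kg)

B does no work; ΔKE = |q|E d.
½mv_f² = ½mv₀² + |q|Ed = ½(3.322×10⁻²⁷)(6.22×10⁵)² + (1.602×10⁻¹⁹)(3.72×10⁴)(0.821) ≈ 6.426×10⁻¹⁶ J + 4.893×10⁻¹⁵ J ≈ 5.535×10⁻¹⁵ J.
v_f = √(2·5.535×10⁻¹⁵/3.322×10⁻²⁷) ≈ 1.83×10⁶ m/s.

v_f ≈ 1.83×10⁶ m/s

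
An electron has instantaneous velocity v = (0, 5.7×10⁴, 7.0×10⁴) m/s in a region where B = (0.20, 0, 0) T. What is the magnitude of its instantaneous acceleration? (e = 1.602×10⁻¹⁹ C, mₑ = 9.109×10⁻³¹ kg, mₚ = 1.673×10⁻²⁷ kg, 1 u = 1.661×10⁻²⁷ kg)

|a| ≈ 3.18×10¹⁵ m/s²

v×B = (0, 1.40×10⁴, -1.14×10⁴) N/C.
F = q v×B = (−1.602×10⁻¹⁹ C)·(0, 1.40×10⁴, -1.14×10⁴) = (0, -2.24×10⁻¹⁵, 1.83×10⁻¹⁵) N.
|a| = |F|/m = 2.892×10⁻¹⁵/9.109×10⁻³¹ ≈ 3.18×10¹⁵ m/s².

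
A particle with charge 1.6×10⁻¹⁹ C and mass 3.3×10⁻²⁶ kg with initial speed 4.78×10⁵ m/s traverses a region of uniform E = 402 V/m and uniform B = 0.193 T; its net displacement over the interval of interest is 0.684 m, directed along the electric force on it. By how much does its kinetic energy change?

ΔKE ≈ 4.40×10⁻¹⁷ J

The magnetic force is always ⟂ v and does no work; only the electric force changes KE.
ΔKE = F_E · d = |q|E d = (1.6×10⁻¹⁹)(402)(0.684) ≈ 4.40×10⁻¹⁷ J.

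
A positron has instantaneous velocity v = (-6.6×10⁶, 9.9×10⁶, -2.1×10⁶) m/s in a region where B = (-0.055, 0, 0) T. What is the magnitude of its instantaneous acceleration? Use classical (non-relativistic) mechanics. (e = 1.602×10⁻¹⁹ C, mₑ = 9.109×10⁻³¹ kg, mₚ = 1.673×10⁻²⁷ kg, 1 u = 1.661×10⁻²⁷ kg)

|a| ≈ 9.79×10¹⁶ m/s²

v×B = (0, 1.16×10⁵, 5.44×10⁵) N/C.
F = q v×B = (1.602×10⁻¹⁹ C)·(0, 1.16×10⁵, 5.44×10⁵) = (0, 1.85×10⁻¹⁴, 8.72×10⁻¹⁴) N.
|a| = |F|/m = 8.917×10⁻¹⁴/9.109×10⁻³¹ ≈ 9.79×10¹⁶ m/s².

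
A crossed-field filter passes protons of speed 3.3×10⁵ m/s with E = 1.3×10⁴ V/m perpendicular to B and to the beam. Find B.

B = 0.039 T

Balance of forces in the selector: qE = qvB ⇒ B = E/v.
B = 1.3×10⁴/3.3×10⁵ = 0.039 T.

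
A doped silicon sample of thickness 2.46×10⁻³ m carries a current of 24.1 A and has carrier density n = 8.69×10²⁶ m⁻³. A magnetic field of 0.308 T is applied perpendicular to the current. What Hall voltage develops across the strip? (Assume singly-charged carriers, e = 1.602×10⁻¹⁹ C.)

V_H ≈ 2.17×10⁻⁵ V

V_H = IB/(n e t).
V_H = (24.1)(0.308)/((8.69×10²⁶)(1.602×10⁻¹⁹)(2.46×10⁻³)) ≈ 2.17×10⁻⁵ V.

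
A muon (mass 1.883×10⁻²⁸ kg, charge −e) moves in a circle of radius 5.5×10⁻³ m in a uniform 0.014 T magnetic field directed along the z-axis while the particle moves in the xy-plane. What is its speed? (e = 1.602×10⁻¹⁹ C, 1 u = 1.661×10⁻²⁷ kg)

v ≈ 6.6×10⁴ m/s

From |q|vB = mv²/r, v = |q|Br/m.
v = (1.602×10⁻¹⁹)(0.014)(5.5×10⁻³)/1.883×10⁻²⁸ ≈ 6.6×10⁴ m/s.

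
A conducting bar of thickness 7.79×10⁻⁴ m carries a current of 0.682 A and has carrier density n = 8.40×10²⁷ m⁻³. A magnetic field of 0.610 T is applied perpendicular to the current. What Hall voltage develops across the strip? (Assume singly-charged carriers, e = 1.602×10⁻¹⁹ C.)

V_H = IB/(n e t).
V_H = (0.682)(0.610)/((8.40×10²⁷)(1.602×10⁻¹⁹)(7.79×10⁻⁴)) ≈ 3.97×10⁻⁷ V.

V_H ≈ 3.97×10⁻⁷ V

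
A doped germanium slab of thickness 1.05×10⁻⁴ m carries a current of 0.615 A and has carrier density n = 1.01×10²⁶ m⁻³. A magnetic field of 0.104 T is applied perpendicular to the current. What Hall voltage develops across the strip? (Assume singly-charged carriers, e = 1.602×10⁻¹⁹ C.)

V_H ≈ 3.76×10⁻⁵ V

V_H = IB/(n e t).
V_H = (0.615)(0.104)/((1.01×10²⁶)(1.602×10⁻¹⁹)(1.05×10⁻⁴)) ≈ 3.76×10⁻⁵ V.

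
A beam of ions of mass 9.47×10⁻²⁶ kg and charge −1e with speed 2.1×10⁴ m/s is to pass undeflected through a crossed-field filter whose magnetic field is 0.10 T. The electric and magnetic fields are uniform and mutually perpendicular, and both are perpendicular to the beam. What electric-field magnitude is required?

For straight-line motion qE = qvB, so E = vB.
E = 2.1×10⁴ × 0.10 = 2100 V/m.

E = 2100 V/m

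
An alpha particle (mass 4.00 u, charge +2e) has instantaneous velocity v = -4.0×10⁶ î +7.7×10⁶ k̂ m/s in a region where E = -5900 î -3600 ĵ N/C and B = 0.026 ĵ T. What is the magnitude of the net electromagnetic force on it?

v×B = (-2.00×10⁵, 0, -1.04×10⁵) N/C.
E + v×B = (-2.06×10⁵, -3600, -1.04×10⁵) N/C.
F = q(E + v×B) = (3.204×10⁻¹⁹ C)·(-2.06×10⁵, -3600, -1.04×10⁵) = (-6.60×10⁻¹⁴, -1.15×10⁻¹⁵, -3.33×10⁻¹⁴) N.
|F| = 7.40×10⁻¹⁴ N.

|F| ≈ 7.40×10⁻¹⁴ N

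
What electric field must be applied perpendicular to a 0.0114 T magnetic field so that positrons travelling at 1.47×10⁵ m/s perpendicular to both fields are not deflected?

E = 1680 V/m

For straight-line motion qE = qvB, so E = vB.
E = 1.47×10⁵ × 0.0114 = 1680 V/m.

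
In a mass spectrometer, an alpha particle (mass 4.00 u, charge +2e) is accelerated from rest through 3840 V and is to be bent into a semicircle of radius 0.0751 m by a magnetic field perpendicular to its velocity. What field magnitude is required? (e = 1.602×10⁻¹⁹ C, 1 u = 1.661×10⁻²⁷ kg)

v = √(2|q|V/m) = √(2·3.204×10⁻¹⁹·3840/6.644×10⁻²⁷) ≈ 6.086×10⁵ m/s.
B = mv/(|q|r) = (6.644×10⁻²⁷)(6.086×10⁵)/((3.204×10⁻¹⁹)(0.0751)) ≈ 0.168 T.

B ≈ 0.168 T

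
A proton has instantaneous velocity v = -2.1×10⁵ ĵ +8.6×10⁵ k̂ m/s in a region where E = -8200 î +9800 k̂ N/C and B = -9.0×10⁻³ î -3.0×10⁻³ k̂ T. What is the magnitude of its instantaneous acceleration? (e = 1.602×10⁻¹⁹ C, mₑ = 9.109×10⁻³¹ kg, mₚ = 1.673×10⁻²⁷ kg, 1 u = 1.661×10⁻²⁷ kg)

v×B = (630, -7740, -1890) N/C.
E + v×B = (-7570, -7740, 7910) N/C.
F = q(E + v×B) = (1.602×10⁻¹⁹ C)·(-7570, -7740, 7910) = (-1.21×10⁻¹⁵, -1.24×10⁻¹⁵, 1.27×10⁻¹⁵) N.
|a| = |F|/m = 2.148×10⁻¹⁵/1.673×10⁻²⁷ ≈ 1.28×10¹² m/s².

|a| ≈ 1.28×10¹² m/s²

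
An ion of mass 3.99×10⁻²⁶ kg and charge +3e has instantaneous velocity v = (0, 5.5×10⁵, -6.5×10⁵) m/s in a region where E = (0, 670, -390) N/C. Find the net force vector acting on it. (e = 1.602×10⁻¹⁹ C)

F ≈ (0, 3.22×10⁻¹⁶, -1.87×10⁻¹⁶) N

Only an electric field acts, so F = qE = (4.806×10⁻¹⁹ C)·(0, 670, -390) = (0, 3.22×10⁻¹⁶, -1.87×10⁻¹⁶) N.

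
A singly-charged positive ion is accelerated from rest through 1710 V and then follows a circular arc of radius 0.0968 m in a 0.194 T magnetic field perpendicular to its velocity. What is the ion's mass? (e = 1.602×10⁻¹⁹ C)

m ≈ 1.65×10⁻²⁶ kg

Combine |q|V = ½mv² and r = mv/(|q|B): eliminate v to get m = qB²r²/(2V).
m = (1.602×10⁻¹⁹)(0.194)²(0.0968)²/(2·1710) ≈ 1.65×10⁻²⁶ kg.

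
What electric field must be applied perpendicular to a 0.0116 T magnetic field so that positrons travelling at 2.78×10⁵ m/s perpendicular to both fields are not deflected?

E = 3220 V/m

For straight-line motion qE = qvB, so E = vB.
E = 2.78×10⁵ × 0.0116 = 3220 V/m.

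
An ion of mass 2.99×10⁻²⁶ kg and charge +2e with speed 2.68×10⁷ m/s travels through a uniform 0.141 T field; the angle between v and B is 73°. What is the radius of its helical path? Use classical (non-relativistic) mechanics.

r ≈ 17.0 m

v⊥ = v sinθ = 2.68×10⁷·sin73° ≈ 2.563×10⁷ m/s.
r = m v⊥/(|q|B) = (2.99×10⁻²⁶)(2.563×10⁷)/((3.204×10⁻¹⁹)(0.141)) ≈ 17.0 m.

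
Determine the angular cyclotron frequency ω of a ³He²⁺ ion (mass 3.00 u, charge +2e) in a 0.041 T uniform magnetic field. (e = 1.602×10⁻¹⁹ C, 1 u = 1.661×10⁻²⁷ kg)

ω = |q|B/m.
ω = (3.204×10⁻¹⁹)(0.041)/4.983×10⁻²⁷ ≈ 2.6×10⁶ rad/s.

ω ≈ 2.6×10⁶ rad/s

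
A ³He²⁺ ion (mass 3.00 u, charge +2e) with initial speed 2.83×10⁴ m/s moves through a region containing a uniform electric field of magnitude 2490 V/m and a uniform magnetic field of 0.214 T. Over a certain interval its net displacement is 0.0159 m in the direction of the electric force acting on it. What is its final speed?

v_f ≈ 7.68×10⁴ m/s

B does no work; ΔKE = |q|E d.
½mv_f² = ½mv₀² + |q|Ed = ½(4.983×10⁻²⁷)(2.83×10⁴)² + (3.204×10⁻¹⁹)(2490)(0.0159) ≈ 1.995×10⁻¹⁸ J + 1.268×10⁻¹⁷ J ≈ 1.468×10⁻¹⁷ J.
v_f = √(2·1.468×10⁻¹⁷/4.983×10⁻²⁷) ≈ 7.68×10⁴ m/s.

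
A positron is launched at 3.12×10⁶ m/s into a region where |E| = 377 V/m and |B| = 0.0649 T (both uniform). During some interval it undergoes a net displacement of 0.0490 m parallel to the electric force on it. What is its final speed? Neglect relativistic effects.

v_f ≈ 4.03×10⁶ m/s

B does no work; ΔKE = |q|E d.
½mv_f² = ½mv₀² + |q|Ed = ½(9.109×10⁻³¹)(3.12×10⁶)² + (1.602×10⁻¹⁹)(377)(0.0490) ≈ 4.434×10⁻¹⁸ J + 2.959×10⁻¹⁸ J ≈ 7.393×10⁻¹⁸ J.
v_f = √(2·7.393×10⁻¹⁸/9.109×10⁻³¹) ≈ 4.03×10⁶ m/s.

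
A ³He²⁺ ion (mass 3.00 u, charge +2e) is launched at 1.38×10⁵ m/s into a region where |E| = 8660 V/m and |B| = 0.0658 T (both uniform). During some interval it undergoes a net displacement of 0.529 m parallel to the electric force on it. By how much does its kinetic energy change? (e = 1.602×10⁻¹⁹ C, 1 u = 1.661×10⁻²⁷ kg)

The magnetic force is always ⟂ v and does no work; only the electric force changes KE.
ΔKE = F_E · d = |q|E d = (3.204×10⁻¹⁹)(8660)(0.529) ≈ 1.47×10⁻¹⁵ J.

ΔKE ≈ 1.47×10⁻¹⁵ J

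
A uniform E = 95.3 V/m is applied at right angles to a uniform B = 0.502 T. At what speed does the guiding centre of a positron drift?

In crossed fields the guiding centre drifts at v_d = |E×B|/B² = E/B, independent of charge and mass.
v_d = 95.3/0.502 = 190 m/s.

v_d ≈ 190 m/s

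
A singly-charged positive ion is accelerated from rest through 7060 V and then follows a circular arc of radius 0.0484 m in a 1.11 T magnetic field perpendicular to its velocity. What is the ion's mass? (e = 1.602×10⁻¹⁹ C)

Combine |q|V = ½mv² and r = mv/(|q|B): eliminate v to get m = qB²r²/(2V).
m = (1.602×10⁻¹⁹)(1.11)²(0.0484)²/(2·7060) ≈ 3.27×10⁻²⁶ kg.

m ≈ 3.27×10⁻²⁶ kg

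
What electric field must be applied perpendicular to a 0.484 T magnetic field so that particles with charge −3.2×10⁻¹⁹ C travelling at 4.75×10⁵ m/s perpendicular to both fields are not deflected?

For straight-line motion qE = qvB, so E = vB.
E = 4.75×10⁵ × 0.484 = 2.30×10⁵ V/m.

E = 2.30×10⁵ V/m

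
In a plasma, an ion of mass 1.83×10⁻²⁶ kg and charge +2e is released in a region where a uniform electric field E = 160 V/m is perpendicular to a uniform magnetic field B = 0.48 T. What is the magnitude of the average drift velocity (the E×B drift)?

v_d ≈ 330 m/s

In crossed fields the guiding centre drifts at v_d = |E×B|/B² = E/B, independent of charge and mass.
v_d = 160/0.48 = 330 m/s.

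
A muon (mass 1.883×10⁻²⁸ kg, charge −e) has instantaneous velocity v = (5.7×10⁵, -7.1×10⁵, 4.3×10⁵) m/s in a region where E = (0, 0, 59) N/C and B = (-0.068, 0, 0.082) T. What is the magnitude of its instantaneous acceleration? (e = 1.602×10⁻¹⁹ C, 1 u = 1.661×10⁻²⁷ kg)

v×B = (-5.82×10⁴, -7.60×10⁴, -4.83×10⁴) N/C.
E + v×B = (-5.82×10⁴, -7.60×10⁴, -4.82×10⁴) N/C.
F = q(E + v×B) = (−1.602×10⁻¹⁹ C)·(-5.82×10⁴, -7.60×10⁴, -4.82×10⁴) = (9.33×10⁻¹⁵, 1.22×10⁻¹⁴, 7.73×10⁻¹⁵) N.
|a| = |F|/m = 1.717×10⁻¹⁴/1.883×10⁻²⁸ ≈ 9.12×10¹³ m/s².

|a| ≈ 9.12×10¹³ m/s²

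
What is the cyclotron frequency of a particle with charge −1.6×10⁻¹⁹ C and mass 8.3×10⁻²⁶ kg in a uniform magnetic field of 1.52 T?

f ≈ 4.66×10⁵ Hz

f = |q|B/(2πm).
f = (1.6×10⁻¹⁹)(1.52)/(2π·8.3×10⁻²⁶) ≈ 4.66×10⁵ Hz.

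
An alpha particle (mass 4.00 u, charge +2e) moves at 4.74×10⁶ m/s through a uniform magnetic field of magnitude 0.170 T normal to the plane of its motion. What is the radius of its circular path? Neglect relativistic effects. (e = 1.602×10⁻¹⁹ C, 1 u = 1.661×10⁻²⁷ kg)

r ≈ 0.578 m

The magnetic force provides the centripetal force: |q|vB = mv²/r.
r = mv/(|q|B) = (6.644×10⁻²⁷)(4.74×10⁶)/((3.204×10⁻¹⁹)(0.170)) ≈ 0.578 m.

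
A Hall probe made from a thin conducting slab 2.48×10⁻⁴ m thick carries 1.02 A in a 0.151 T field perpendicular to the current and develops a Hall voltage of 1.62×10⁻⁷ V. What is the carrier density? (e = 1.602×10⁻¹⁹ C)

n ≈ 2.39×10²⁸ m⁻³

From V_H = IB/(n e t), n = IB/(V_H e t).
n = (1.02)(0.151)/((1.62×10⁻⁷)(1.602×10⁻¹⁹)(2.48×10⁻⁴)) ≈ 2.39×10²⁸ m⁻³.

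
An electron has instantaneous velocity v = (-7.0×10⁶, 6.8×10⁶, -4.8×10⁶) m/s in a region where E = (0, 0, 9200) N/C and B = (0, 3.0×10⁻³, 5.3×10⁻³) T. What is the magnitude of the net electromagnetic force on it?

v×B = (5.04×10⁴, 3.71×10⁴, -2.10×10⁴) N/C.
E + v×B = (5.04×10⁴, 3.71×10⁴, -1.18×10⁴) N/C.
F = q(E + v×B) = (−1.602×10⁻¹⁹ C)·(5.04×10⁴, 3.71×10⁴, -1.18×10⁴) = (-8.08×10⁻¹⁵, -5.94×10⁻¹⁵, 1.89×10⁻¹⁵) N.
|F| = 1.02×10⁻¹⁴ N.

|F| ≈ 1.02×10⁻¹⁴ N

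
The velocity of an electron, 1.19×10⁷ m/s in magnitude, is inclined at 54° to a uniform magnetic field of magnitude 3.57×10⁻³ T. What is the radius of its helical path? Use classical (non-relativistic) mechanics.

v⊥ = v sinθ = 1.19×10⁷·sin54° ≈ 9.627×10⁶ m/s.
r = m v⊥/(|q|B) = (9.109×10⁻³¹)(9.627×10⁶)/((1.602×10⁻¹⁹)(3.57×10⁻³)) ≈ 0.0153 m.

r ≈ 0.0153 m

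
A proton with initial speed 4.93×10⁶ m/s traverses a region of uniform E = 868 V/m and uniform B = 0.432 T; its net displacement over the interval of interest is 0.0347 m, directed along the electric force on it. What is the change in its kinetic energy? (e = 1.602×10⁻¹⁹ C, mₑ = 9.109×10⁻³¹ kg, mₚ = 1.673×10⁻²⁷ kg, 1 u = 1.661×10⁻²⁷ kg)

The magnetic force is always ⟂ v and does no work; only the electric force changes KE.
ΔKE = F_E · d = |q|E d = (1.602×10⁻¹⁹)(868)(0.0347) ≈ 4.83×10⁻¹⁸ J.

ΔKE ≈ 4.83×10⁻¹⁸ J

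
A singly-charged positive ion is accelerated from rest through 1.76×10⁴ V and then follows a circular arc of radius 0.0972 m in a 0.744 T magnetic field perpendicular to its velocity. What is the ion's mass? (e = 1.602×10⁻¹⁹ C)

m ≈ 2.38×10⁻²⁶ kg

Combine |q|V = ½mv² and r = mv/(|q|B): eliminate v to get m = qB²r²/(2V).
m = (1.602×10⁻¹⁹)(0.744)²(0.0972)²/(2·1.76×10⁴) ≈ 2.38×10⁻²⁶ kg.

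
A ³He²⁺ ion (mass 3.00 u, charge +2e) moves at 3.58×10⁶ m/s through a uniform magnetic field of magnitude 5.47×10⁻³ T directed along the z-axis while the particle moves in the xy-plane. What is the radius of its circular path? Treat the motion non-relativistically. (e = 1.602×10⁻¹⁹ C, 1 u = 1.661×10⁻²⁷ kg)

r ≈ 10.2 m

The magnetic force provides the centripetal force: |q|vB = mv²/r.
r = mv/(|q|B) = (4.983×10⁻²⁷)(3.58×10⁶)/((3.204×10⁻¹⁹)(5.47×10⁻³)) ≈ 10.2 m.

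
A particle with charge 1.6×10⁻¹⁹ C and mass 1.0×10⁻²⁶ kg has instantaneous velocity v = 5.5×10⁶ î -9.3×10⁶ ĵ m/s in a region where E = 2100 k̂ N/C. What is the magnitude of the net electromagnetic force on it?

|F| ≈ 3.36×10⁻¹⁶ N

Only an electric field acts, so F = qE = (1.6×10⁻¹⁹ C)·(0, 0, 2100) = (0, 0, 3.36×10⁻¹⁶) N.
|F| = 3.36×10⁻¹⁶ N.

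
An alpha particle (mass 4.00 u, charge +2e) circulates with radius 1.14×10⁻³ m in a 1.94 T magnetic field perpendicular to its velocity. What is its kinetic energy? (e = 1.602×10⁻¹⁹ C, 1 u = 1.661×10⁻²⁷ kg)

KE ≈ 3.78×10⁻¹⁷ J

v = |q|Br/m, then KE = ½mv² = (qBr)²/(2m).
v = (3.204×10⁻¹⁹)(1.94)(1.14×10⁻³)/6.644×10⁻²⁷ ≈ 1.067×10⁵ m/s.
KE = ½(6.644×10⁻²⁷)(1.067×10⁵)² ≈ 3.78×10⁻¹⁷ J.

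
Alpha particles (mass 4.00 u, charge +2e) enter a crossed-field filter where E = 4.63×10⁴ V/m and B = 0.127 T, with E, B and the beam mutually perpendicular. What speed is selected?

v = 3.65×10⁵ m/s

Zero net Lorentz force requires |qE| = |q v×B|, i.e. E = vB.
v = E/B = 4.63×10⁴/0.127 = 3.65×10⁵ m/s.
The result is independent of the particle's charge and mass.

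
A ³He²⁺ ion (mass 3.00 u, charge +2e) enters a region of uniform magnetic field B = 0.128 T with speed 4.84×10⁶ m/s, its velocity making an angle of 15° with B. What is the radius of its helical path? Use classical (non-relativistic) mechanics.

r ≈ 0.152 m

v⊥ = v sinθ = 4.84×10⁶·sin15° ≈ 1.253×10⁶ m/s.
r = m v⊥/(|q|B) = (4.983×10⁻²⁷)(1.253×10⁶)/((3.204×10⁻¹⁹)(0.128)) ≈ 0.152 m.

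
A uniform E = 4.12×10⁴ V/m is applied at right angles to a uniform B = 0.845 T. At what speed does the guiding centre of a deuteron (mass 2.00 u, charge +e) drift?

The steady drift has the magnetic force balancing the electric force, so v_d = E/B.
v_d = 4.12×10⁴/0.845 = 4.88×10⁴ m/s.

v_d ≈ 4.88×10⁴ m/s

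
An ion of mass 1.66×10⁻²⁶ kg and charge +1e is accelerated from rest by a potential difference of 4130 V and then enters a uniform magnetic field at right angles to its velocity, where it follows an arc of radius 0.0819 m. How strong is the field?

B ≈ 0.357 T

v = √(2|q|V/m) = √(2·1.602×10⁻¹⁹·4130/1.66×10⁻²⁶) ≈ 2.823×10⁵ m/s.
B = mv/(|q|r) = (1.66×10⁻²⁶)(2.823×10⁵)/((1.602×10⁻¹⁹)(0.0819)) ≈ 0.357 T.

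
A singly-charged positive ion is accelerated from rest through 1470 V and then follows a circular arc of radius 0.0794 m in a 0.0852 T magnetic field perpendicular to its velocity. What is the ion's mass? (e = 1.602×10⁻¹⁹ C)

Combine |q|V = ½mv² and r = mv/(|q|B): eliminate v to get m = qB²r²/(2V).
m = (1.602×10⁻¹⁹)(0.0852)²(0.0794)²/(2·1470) ≈ 2.49×10⁻²⁷ kg.

m ≈ 2.49×10⁻²⁷ kg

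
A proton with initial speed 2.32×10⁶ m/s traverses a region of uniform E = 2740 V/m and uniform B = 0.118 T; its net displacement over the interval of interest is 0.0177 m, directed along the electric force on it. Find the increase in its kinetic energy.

ΔKE ≈ 7.77×10⁻¹⁸ J

The magnetic force is always ⟂ v and does no work; only the electric force changes KE.
ΔKE = F_E · d = |q|E d = (1.602×10⁻¹⁹)(2740)(0.0177) ≈ 7.77×10⁻¹⁸ J.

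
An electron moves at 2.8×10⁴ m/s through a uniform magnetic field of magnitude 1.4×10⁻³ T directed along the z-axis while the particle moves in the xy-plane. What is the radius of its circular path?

r ≈ 1.1×10⁻⁴ m

The magnetic force provides the centripetal force: |q|vB = mv²/r.
r = mv/(|q|B) = (9.109×10⁻³¹)(2.8×10⁴)/((1.602×10⁻¹⁹)(1.4×10⁻³)) ≈ 1.1×10⁻⁴ m.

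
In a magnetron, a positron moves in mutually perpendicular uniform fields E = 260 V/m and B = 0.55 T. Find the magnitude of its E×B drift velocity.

In crossed fields the guiding centre drifts at v_d = |E×B|/B² = E/B, independent of charge and mass.
v_d = 260/0.55 = 470 m/s.

v_d ≈ 470 m/s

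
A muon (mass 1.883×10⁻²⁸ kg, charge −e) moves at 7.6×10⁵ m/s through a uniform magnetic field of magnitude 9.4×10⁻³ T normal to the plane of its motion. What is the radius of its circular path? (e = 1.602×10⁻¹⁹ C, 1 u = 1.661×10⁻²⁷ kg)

The magnetic force provides the centripetal force: |q|vB = mv²/r.
r = mv/(|q|B) = (1.883×10⁻²⁸)(7.6×10⁵)/((1.602×10⁻¹⁹)(9.4×10⁻³)) ≈ 0.095 m.

r ≈ 0.095 m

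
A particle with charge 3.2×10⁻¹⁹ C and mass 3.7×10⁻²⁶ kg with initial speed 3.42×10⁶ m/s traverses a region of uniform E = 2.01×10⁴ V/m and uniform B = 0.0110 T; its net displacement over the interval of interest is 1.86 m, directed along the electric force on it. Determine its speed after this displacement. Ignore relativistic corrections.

B does no work; ΔKE = |q|E d.
½mv_f² = ½mv₀² + |q|Ed = ½(3.7×10⁻²⁶)(3.42×10⁶)² + (3.2×10⁻¹⁹)(2.01×10⁴)(1.86) ≈ 2.164×10⁻¹³ J + 1.196×10⁻¹⁴ J ≈ 2.283×10⁻¹³ J.
v_f = √(2·2.283×10⁻¹³/3.7×10⁻²⁶) ≈ 3.51×10⁶ m/s.

v_f ≈ 3.51×10⁶ m/s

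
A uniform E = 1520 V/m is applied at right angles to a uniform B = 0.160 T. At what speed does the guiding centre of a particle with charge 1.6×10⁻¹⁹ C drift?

In crossed fields the guiding centre drifts at v_d = |E×B|/B² = E/B, independent of charge and mass.
v_d = 1520/0.160 = 9500 m/s.

v_d ≈ 9500 m/s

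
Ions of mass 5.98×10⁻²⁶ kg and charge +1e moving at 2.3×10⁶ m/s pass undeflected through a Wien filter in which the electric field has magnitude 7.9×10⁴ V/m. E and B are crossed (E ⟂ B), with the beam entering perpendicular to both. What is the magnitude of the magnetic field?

B = 0.034 T

Balance of forces in the selector: qE = qvB ⇒ B = E/v.
B = 7.9×10⁴/2.3×10⁶ = 0.034 T.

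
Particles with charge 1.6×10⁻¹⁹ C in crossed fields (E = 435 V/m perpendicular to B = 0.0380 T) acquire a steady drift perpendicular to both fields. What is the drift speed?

v_d ≈ 1.14×10⁴ m/s

In crossed fields the guiding centre drifts at v_d = |E×B|/B² = E/B, independent of charge and mass.
v_d = 435/0.0380 = 1.14×10⁴ m/s.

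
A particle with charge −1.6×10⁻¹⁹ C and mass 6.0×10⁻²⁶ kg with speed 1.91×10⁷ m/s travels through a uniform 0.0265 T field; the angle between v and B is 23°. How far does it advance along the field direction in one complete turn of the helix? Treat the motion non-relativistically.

v∥ = v cosθ = 1.91×10⁷·cos23° ≈ 1.758×10⁷ m/s.
T = 2πm/(|q|B) = 2π(6.0×10⁻²⁶)/((1.6×10⁻¹⁹)(0.0265)) ≈ 8.891×10⁻⁵ s.
pitch = v∥ T = (1.758×10⁷)(8.891×10⁻⁵) ≈ 1560 m.

p ≈ 1560 m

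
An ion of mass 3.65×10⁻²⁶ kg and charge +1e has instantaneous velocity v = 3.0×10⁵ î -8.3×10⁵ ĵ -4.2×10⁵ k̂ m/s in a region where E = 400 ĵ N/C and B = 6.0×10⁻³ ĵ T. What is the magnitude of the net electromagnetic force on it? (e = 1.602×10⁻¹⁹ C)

|F| ≈ 5.00×10⁻¹⁶ N

v×B = (2520, 0, 1800) N/C.
E + v×B = (2520, 400, 1800) N/C.
F = q(E + v×B) = (1.602×10⁻¹⁹ C)·(2520, 400, 1800) = (4.04×10⁻¹⁶, 6.41×10⁻¹⁷, 2.88×10⁻¹⁶) N.
|F| = 5.00×10⁻¹⁶ N.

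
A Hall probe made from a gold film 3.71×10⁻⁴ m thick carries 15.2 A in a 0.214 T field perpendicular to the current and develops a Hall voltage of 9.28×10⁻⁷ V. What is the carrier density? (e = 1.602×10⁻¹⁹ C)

n ≈ 5.90×10²⁸ m⁻³

From V_H = IB/(n e t), n = IB/(V_H e t).
n = (15.2)(0.214)/((9.28×10⁻⁷)(1.602×10⁻¹⁹)(3.71×10⁻⁴)) ≈ 5.90×10²⁸ m⁻³.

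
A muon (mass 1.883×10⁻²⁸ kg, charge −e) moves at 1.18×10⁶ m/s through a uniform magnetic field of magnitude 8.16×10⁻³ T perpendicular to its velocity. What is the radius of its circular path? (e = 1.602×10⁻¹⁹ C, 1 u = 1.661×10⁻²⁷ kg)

r ≈ 0.170 m

The magnetic force provides the centripetal force: |q|vB = mv²/r.
r = mv/(|q|B) = (1.883×10⁻²⁸)(1.18×10⁶)/((1.602×10⁻¹⁹)(8.16×10⁻³)) ≈ 0.170 m.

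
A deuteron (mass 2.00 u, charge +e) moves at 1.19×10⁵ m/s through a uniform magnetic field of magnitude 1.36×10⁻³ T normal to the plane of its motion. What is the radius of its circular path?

The magnetic force provides the centripetal force: |q|vB = mv²/r.
r = mv/(|q|B) = (3.322×10⁻²⁷)(1.19×10⁵)/((1.602×10⁻¹⁹)(1.36×10⁻³)) ≈ 1.81 m.

r ≈ 1.81 m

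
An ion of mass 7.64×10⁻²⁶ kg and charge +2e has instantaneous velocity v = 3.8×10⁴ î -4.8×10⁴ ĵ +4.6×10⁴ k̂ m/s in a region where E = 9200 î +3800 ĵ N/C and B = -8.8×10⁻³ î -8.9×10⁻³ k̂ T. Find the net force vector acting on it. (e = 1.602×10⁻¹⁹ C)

F ≈ (3.08×10⁻¹⁵, 1.20×10⁻¹⁵, -1.35×10⁻¹⁶) N

v×B = (427, -66.6, -422) N/C.
E + v×B = (9630, 3730, -422) N/C.
F = q(E + v×B) = (3.204×10⁻¹⁹ C)·(9630, 3730, -422) = (3.08×10⁻¹⁵, 1.20×10⁻¹⁵, -1.35×10⁻¹⁶) N.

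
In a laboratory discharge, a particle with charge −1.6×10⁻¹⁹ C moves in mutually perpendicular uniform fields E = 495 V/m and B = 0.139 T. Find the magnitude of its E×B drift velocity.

The E×B drift speed is v_d = E/B.
v_d = 495/0.139 = 3560 m/s.

v_d ≈ 3560 m/s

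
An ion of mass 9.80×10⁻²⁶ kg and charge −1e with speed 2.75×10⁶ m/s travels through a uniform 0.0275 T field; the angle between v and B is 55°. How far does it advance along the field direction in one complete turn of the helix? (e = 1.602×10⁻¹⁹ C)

v∥ = v cosθ = 2.75×10⁶·cos55° ≈ 1.577×10⁶ m/s.
T = 2πm/(|q|B) = 2π(9.80×10⁻²⁶)/((1.602×10⁻¹⁹)(0.0275)) ≈ 1.398×10⁻⁴ s.
pitch = v∥ T = (1.577×10⁶)(1.398×10⁻⁴) ≈ 220 m.

p ≈ 220 m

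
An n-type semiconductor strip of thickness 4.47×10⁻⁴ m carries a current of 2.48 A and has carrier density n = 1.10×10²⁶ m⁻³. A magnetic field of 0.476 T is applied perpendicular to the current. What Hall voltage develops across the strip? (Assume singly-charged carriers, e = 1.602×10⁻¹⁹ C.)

V_H = IB/(n e t).
V_H = (2.48)(0.476)/((1.10×10²⁶)(1.602×10⁻¹⁹)(4.47×10⁻⁴)) ≈ 1.50×10⁻⁴ V.

V_H ≈ 1.50×10⁻⁴ V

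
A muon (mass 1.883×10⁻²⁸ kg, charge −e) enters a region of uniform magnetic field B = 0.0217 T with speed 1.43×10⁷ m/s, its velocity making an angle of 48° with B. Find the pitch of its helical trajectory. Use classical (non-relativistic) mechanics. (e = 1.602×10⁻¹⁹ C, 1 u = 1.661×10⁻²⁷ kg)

p ≈ 3.26 m

v∥ = v cosθ = 1.43×10⁷·cos48° ≈ 9.569×10⁶ m/s.
T = 2πm/(|q|B) = 2π(1.883×10⁻²⁸)/((1.602×10⁻¹⁹)(0.0217)) ≈ 3.403×10⁻⁷ s.
pitch = v∥ T = (9.569×10⁶)(3.403×10⁻⁷) ≈ 3.26 m.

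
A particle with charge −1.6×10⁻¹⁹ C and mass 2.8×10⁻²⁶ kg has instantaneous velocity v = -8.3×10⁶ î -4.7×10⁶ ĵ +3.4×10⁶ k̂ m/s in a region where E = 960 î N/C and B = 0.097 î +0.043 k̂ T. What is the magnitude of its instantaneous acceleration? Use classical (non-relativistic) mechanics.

v×B = (-2.02×10⁵, 6.87×10⁵, 4.56×10⁵) N/C.
E + v×B = (-2.01×10⁵, 6.87×10⁵, 4.56×10⁵) N/C.
F = q(E + v×B) = (−1.6×10⁻¹⁹ C)·(-2.01×10⁵, 6.87×10⁵, 4.56×10⁵) = (3.22×10⁻¹⁴, -1.10×10⁻¹³, -7.29×10⁻¹⁴) N.
|a| = |F|/m = 1.358×10⁻¹³/2.8×10⁻²⁶ ≈ 4.85×10¹² m/s².

|a| ≈ 4.85×10¹² m/s²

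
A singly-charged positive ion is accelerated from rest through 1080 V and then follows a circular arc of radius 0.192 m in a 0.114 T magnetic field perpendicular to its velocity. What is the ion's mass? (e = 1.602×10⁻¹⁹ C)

Combine |q|V = ½mv² and r = mv/(|q|B): eliminate v to get m = qB²r²/(2V).
m = (1.602×10⁻¹⁹)(0.114)²(0.192)²/(2·1080) ≈ 3.55×10⁻²⁶ kg.

m ≈ 3.55×10⁻²⁶ kg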